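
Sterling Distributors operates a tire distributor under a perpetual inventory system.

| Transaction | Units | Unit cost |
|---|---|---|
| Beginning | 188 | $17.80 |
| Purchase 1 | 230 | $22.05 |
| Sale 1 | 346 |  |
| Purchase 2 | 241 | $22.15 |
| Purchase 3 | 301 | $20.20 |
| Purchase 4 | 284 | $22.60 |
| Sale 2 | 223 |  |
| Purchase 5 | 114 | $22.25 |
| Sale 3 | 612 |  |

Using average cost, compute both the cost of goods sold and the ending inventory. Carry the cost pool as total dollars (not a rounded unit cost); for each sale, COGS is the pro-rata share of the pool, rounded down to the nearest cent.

After Beginning: 188 on hand, pool $3,346.40 (≈ $17.8000 each)
After Purchase 1: 418 on hand, pool $8,417.90 (≈ $20.1385 each)
Sale 1, sell 346: 346/418 × $8,417.90 → $6,967.92
After Purchase 2: 313 on hand, pool $6,788.13 (≈ $21.6873 each)
After Purchase 3: 614 on hand, pool $12,868.33 (≈ $20.9582 each)
After Purchase 4: 898 on hand, pool $19,286.73 (≈ $21.4774 each)
Sale 2, sell 223: 223/898 × $19,286.73 → $4,789.46
After Purchase 5: 789 on hand, pool $17,033.77 (≈ $21.5891 each)
Sale 3, sell 612: 612/789 × $17,033.77 → $13,212.50
Total COGS = $6,967.92 + $4,789.46 + $13,212.50 = $24,969.88
Ending inventory (cost pool remaining) = $3,821.27

COGS = $24,969.88; ending inventory = $3,821.27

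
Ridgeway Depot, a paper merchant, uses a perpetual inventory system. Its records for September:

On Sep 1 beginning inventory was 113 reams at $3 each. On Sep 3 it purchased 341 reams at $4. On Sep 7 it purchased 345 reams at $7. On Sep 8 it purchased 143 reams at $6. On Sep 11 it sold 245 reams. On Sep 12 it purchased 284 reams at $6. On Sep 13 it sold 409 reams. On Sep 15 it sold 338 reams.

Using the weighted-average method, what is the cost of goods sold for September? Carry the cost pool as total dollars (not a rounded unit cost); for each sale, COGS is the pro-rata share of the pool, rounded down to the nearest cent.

After Sep 1: 113 on hand, pool $339.00 (≈ $3.0000 each)
After Sep 3: 454 on hand, pool $1,703.00 (≈ $3.7511 each)
After Sep 7: 799 on hand, pool $4,118.00 (≈ $5.1539 each)
After Sep 8: 942 on hand, pool $4,976.00 (≈ $5.2824 each)
Sep 11, sell 245: 245/942 × $4,976.00 → $1,294.18
After Sep 12: 981 on hand, pool $5,385.82 (≈ $5.4901 each)
Sep 13, sell 409: 409/981 × $5,385.82 → $2,245.46
Sep 15, sell 338: 338/572 × $3,140.36 → $1,855.66
Total COGS = $1,294.18 + $2,245.46 + $1,855.66 = $5,395.30
Ending inventory (cost pool remaining) = $1,284.70
Check: goods available $6,680.00 = COGS $5,395.30 + ending $1,284.70

COGS = $5,395.30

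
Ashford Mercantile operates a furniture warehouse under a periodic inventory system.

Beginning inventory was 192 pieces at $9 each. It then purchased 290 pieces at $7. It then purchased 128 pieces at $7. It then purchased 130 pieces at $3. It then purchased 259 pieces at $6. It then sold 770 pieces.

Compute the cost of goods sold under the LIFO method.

Sale 1 (770) [LIFO — newest first]: 259 @ $6 + 130 @ $3 + 128 @ $7 + 253 @ $7 = $4,611
Ending inventory: 192 @ $9 + 37 @ $7 = $1,987

COGS = $4,611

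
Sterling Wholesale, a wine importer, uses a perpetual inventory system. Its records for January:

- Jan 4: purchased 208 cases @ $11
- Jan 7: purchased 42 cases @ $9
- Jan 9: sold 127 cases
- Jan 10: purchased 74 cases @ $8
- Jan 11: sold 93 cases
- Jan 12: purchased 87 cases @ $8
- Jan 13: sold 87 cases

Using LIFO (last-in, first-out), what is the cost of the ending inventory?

Jan 9, 127 sold [LIFO — newest first]: 42 @ $9 + 85 @ $11 = $1,313
Jan 11, 93 sold [LIFO — newest first]: 74 @ $8 + 19 @ $11 = $801
Jan 13, 87 sold [LIFO — newest first]: 87 @ $8 = $696
Total COGS = $1,313 + $801 + $696 = $2,810
Ending inventory: 104 @ $11 = $1,144
Check: goods available $3,954 = COGS $2,810 + ending $1,144

Ending inventory = $1,144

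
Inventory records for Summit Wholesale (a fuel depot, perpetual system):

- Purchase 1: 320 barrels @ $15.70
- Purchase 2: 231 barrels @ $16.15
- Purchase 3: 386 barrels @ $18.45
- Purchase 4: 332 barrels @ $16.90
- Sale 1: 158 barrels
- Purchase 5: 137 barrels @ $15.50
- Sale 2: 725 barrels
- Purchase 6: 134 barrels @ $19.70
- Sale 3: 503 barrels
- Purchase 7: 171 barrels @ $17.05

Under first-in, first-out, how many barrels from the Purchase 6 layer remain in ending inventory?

Sale 1 (158) [FIFO — oldest first]: 158 @ $15.70 = $2,480.60
Sale 2 (725) [FIFO — oldest first]: 162 @ $15.70 + 231 @ $16.15 + 332 @ $18.45 = $12,399.45
Sale 3 (503) [FIFO — oldest first]: 54 @ $18.45 + 332 @ $16.90 + 117 @ $15.50 = $8,420.60
Total COGS = $2,480.60 + $12,399.45 + $8,420.60 = $23,300.65
Ending inventory: 20 @ $15.50 + 134 @ $19.70 + 171 @ $17.05 = $5,865.35

134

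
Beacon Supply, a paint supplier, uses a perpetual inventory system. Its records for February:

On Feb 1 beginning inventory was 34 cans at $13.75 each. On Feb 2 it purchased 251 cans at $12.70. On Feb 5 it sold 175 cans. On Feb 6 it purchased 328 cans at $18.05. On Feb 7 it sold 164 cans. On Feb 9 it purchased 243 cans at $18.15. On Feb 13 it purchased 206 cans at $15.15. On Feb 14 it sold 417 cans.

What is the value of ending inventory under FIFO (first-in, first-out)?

Feb 5, 175 sold [FIFO — oldest first]: 34 @ $13.75 + 141 @ $12.70 = $2,258.20
Feb 7, 164 sold [FIFO — oldest first]: 110 @ $12.70 + 54 @ $18.05 = $2,371.70
Feb 14, 417 sold [FIFO — oldest first]: 274 @ $18.05 + 143 @ $18.15 = $7,541.15
Total COGS = $2,258.20 + $2,371.70 + $7,541.15 = $12,171.05
Ending inventory: 100 @ $18.15 + 206 @ $15.15 = $4,935.90
Check: goods available $17,106.95 = COGS $12,171.05 + ending $4,935.90

Ending inventory = $4,935.90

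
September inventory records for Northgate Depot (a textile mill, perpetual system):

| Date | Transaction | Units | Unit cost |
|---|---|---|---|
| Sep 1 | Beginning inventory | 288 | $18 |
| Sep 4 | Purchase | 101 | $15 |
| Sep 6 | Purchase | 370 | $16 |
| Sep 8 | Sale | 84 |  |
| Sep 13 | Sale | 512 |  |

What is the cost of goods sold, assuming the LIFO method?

COGS = $9,685

Sep 8, 84 sold [LIFO — newest first]: 84 @ $16 = $1,344
Sep 13, 512 sold [LIFO — newest first]: 286 @ $16 + 101 @ $15 + 125 @ $18 = $8,341
Total COGS = $1,344 + $8,341 = $9,685
Ending inventory: 163 @ $18 = $2,934
Check: goods available $12,619 = COGS $9,685 + ending $2,934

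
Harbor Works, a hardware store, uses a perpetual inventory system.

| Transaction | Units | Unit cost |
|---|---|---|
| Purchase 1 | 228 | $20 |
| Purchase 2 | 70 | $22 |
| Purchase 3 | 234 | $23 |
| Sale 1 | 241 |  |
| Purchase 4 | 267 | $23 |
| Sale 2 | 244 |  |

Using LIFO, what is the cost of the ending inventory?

Sale 1 (241) [LIFO — newest first]: 234 @ $23 + 7 @ $22 = $5,536
Sale 2 (244) [LIFO — newest first]: 244 @ $23 = $5,612
Total COGS = $5,536 + $5,612 = $11,148
Ending inventory: 228 @ $20 + 63 @ $22 + 23 @ $23 = $6,475

Ending inventory = $6,475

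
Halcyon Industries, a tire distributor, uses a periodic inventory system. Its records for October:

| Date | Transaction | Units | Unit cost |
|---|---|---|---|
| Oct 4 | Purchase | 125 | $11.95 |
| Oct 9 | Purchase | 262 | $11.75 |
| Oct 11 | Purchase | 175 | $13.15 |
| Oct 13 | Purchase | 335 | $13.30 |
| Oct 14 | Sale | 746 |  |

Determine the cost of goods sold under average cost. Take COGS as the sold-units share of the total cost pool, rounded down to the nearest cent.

COGS = $9,421.88

Oct 14, sell 746: 746/897 × $11,329.00 → $9,421.88
Ending inventory (cost pool remaining) = $1,907.12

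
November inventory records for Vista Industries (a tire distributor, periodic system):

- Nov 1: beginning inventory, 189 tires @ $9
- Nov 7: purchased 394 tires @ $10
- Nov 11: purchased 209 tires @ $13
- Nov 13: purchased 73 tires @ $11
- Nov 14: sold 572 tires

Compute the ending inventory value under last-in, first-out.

Ending inventory = $2,741

Nov 14, 572 sold [LIFO — newest first]: 73 @ $11 + 209 @ $13 + 290 @ $10 = $6,420
Ending inventory: 189 @ $9 + 104 @ $10 = $2,741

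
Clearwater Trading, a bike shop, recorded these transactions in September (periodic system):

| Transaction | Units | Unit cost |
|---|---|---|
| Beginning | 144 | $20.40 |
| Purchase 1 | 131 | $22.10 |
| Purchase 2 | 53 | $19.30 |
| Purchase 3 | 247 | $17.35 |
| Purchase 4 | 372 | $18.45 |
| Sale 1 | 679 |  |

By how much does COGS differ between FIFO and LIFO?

FIFO COGS: 144 @ $20.40 + 131 @ $22.10 + 53 @ $19.30 + 247 @ $17.35 + 104 @ $18.45 = $13,059.85
LIFO COGS: 372 @ $18.45 + 247 @ $17.35 + 53 @ $19.30 + 7 @ $22.10 = $12,326.45
Difference = |$13,059.85 − $12,326.45| = $733.40

$733.40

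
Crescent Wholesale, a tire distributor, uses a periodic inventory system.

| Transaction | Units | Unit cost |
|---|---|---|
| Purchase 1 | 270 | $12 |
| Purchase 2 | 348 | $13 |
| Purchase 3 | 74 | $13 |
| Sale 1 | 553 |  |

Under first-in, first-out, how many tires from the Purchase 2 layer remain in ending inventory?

Sale 1 (553) [FIFO — oldest first]: 270 @ $12 + 283 @ $13 = $6,919
Ending inventory: 65 @ $13 + 74 @ $13 = $1,807

65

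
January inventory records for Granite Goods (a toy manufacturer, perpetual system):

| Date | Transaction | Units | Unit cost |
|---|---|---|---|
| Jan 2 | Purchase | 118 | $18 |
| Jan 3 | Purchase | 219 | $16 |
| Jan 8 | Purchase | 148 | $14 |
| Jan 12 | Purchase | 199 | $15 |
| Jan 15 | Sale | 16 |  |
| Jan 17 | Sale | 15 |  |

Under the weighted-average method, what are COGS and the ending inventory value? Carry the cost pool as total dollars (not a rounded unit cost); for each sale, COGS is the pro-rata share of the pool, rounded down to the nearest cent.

COGS = $484.26; ending inventory = $10,200.74

After Jan 2: 118 on hand, pool $2,124.00 (≈ $18.0000 each)
After Jan 3: 337 on hand, pool $5,628.00 (≈ $16.7003 each)
After Jan 8: 485 on hand, pool $7,700.00 (≈ $15.8763 each)
After Jan 12: 684 on hand, pool $10,685.00 (≈ $15.6213 each)
Jan 15, sell 16: 16/684 × $10,685.00 → $249.94
Jan 17, sell 15: 15/668 × $10,435.06 → $234.32
Total COGS = $249.94 + $234.32 = $484.26
Ending inventory (cost pool remaining) = $10,200.74
Check: goods available $10,685.00 = COGS $484.26 + ending $10,200.74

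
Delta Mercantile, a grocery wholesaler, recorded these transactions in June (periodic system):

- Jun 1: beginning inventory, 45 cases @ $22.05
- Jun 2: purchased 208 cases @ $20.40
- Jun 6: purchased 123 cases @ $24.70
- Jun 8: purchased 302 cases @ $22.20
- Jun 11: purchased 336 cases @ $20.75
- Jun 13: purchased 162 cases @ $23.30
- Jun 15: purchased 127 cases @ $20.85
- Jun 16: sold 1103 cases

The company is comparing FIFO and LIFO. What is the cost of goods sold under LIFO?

FIFO COGS: 45 @ $22.05 + 208 @ $20.40 + 123 @ $24.70 + 302 @ $22.20 + 336 @ $20.75 + 89 @ $23.30 = $24,023.65
LIFO COGS: 127 @ $20.85 + 162 @ $23.30 + 336 @ $20.75 + 302 @ $22.20 + 123 @ $24.70 + 53 @ $20.40 = $24,218.25

COGS = $24,218.25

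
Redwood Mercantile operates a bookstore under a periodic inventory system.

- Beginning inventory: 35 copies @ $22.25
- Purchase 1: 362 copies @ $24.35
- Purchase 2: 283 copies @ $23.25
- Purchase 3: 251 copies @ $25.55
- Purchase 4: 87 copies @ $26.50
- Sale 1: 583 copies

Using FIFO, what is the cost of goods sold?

Sale 1 (583) [FIFO — oldest first]: 35 @ $22.25 + 362 @ $24.35 + 186 @ $23.25 = $13,917.95
Ending inventory: 97 @ $23.25 + 251 @ $25.55 + 87 @ $26.50 = $10,973.80

COGS = $13,917.95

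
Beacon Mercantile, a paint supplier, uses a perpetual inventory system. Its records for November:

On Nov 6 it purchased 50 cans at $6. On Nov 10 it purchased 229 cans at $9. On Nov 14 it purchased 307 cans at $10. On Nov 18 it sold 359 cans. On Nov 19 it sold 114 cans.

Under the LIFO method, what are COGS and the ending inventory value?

Nov 18, 359 sold [LIFO — newest first]: 307 @ $10 + 52 @ $9 = $3,538
Nov 19, 114 sold [LIFO — newest first]: 114 @ $9 = $1,026
Total COGS = $3,538 + $1,026 = $4,564
Ending inventory: 50 @ $6 + 63 @ $9 = $867

COGS = $4,564; ending inventory = $867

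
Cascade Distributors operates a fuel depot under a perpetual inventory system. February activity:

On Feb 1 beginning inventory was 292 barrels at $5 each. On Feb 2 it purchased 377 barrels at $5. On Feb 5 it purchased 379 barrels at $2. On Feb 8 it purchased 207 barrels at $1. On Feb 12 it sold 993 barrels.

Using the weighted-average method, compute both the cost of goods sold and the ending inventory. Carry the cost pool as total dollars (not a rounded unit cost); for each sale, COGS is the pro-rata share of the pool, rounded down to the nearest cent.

After Feb 1: 292 on hand, pool $1,460.00 (≈ $5.0000 each)
After Feb 2: 669 on hand, pool $3,345.00 (≈ $5.0000 each)
After Feb 5: 1048 on hand, pool $4,103.00 (≈ $3.9151 each)
After Feb 8: 1255 on hand, pool $4,310.00 (≈ $3.4343 each)
Feb 12, sell 993: 993/1255 × $4,310.00 → $3,410.22
Ending inventory (cost pool remaining) = $899.78
Check: goods available $4,310.00 = COGS $3,410.22 + ending $899.78

COGS = $3,410.22; ending inventory = $899.78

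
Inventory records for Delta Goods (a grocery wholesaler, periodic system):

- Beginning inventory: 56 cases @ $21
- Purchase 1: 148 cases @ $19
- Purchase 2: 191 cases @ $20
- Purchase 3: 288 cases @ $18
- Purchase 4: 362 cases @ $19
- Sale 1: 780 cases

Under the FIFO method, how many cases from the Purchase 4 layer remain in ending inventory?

Sale 1 (780) [FIFO — oldest first]: 56 @ $21 + 148 @ $19 + 191 @ $20 + 288 @ $18 + 97 @ $19 = $14,835
Ending inventory: 265 @ $19 = $5,035

265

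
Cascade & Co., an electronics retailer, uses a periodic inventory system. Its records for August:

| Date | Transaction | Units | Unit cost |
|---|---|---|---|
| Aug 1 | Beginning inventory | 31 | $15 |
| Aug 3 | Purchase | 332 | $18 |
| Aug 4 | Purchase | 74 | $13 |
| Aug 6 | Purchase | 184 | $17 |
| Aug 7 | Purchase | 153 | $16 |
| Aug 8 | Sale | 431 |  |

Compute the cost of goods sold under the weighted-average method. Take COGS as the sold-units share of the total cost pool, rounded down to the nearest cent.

Aug 8, sell 431: 431/774 × $12,979.00 → $7,227.32
Ending inventory (cost pool remaining) = $5,751.68

COGS = $7,227.32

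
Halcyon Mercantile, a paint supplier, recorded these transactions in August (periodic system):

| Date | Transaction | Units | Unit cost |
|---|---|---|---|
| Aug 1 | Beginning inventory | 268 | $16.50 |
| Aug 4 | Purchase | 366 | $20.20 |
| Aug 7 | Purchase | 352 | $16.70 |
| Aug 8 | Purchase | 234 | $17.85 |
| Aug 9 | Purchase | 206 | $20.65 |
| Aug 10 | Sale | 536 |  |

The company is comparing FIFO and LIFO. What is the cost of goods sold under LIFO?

FIFO COGS: 268 @ $16.50 + 268 @ $20.20 = $9,835.60
LIFO COGS: 206 @ $20.65 + 234 @ $17.85 + 96 @ $16.70 = $10,034.00

COGS = $10,034.00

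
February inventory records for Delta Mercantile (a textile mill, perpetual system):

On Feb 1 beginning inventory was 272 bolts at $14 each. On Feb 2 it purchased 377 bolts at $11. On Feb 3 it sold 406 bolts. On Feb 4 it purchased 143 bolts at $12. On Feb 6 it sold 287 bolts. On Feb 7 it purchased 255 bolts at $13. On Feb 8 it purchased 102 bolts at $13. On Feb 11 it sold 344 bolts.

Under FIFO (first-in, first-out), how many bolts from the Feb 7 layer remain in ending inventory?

Feb 3, 406 sold [FIFO — oldest first]: 272 @ $14 + 134 @ $11 = $5,282
Feb 6, 287 sold [FIFO — oldest first]: 243 @ $11 + 44 @ $12 = $3,201
Feb 11, 344 sold [FIFO — oldest first]: 99 @ $12 + 245 @ $13 = $4,373
Total COGS = $5,282 + $3,201 + $4,373 = $12,856
Ending inventory: 10 @ $13 + 102 @ $13 = $1,456
Check: goods available $14,312 = COGS $12,856 + ending $1,456

10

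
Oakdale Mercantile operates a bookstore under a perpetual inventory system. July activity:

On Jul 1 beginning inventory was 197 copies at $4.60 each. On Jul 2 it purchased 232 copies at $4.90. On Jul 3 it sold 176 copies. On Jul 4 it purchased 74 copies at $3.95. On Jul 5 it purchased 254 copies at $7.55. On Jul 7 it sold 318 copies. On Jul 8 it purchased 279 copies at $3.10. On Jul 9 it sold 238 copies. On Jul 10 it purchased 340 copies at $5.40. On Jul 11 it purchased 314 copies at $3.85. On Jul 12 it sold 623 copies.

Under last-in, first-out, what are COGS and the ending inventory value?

COGS = $6,648.20; ending inventory = $1,514.60

Jul 3, 176 sold [LIFO — newest first]: 176 @ $4.90 = $862.40
Jul 7, 318 sold [LIFO — newest first]: 254 @ $7.55 + 64 @ $3.95 = $2,170.50
Jul 9, 238 sold [LIFO — newest first]: 238 @ $3.10 = $737.80
Jul 12, 623 sold [LIFO — newest first]: 314 @ $3.85 + 309 @ $5.40 = $2,877.50
Total COGS = $862.40 + $2,170.50 + $737.80 + $2,877.50 = $6,648.20
Ending inventory: 197 @ $4.60 + 56 @ $4.90 + 10 @ $3.95 + 41 @ $3.10 + 31 @ $5.40 = $1,514.60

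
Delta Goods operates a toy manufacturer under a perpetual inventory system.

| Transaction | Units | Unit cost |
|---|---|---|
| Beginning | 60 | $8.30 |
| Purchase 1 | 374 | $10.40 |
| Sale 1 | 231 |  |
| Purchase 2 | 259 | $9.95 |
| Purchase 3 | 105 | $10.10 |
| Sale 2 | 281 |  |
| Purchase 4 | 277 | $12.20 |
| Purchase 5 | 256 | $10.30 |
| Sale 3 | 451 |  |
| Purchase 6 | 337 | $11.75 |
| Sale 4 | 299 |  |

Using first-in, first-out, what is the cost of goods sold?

Sale 1 (231) [FIFO — oldest first]: 60 @ $8.30 + 171 @ $10.40 = $2,276.40
Sale 2 (281) [FIFO — oldest first]: 203 @ $10.40 + 78 @ $9.95 = $2,887.30
Sale 3 (451) [FIFO — oldest first]: 181 @ $9.95 + 105 @ $10.10 + 165 @ $12.20 = $4,874.45
Sale 4 (299) [FIFO — oldest first]: 112 @ $12.20 + 187 @ $10.30 = $3,292.50
Total COGS = $2,276.40 + $2,887.30 + $4,874.45 + $3,292.50 = $13,330.65
Ending inventory: 69 @ $10.30 + 337 @ $11.75 = $4,670.45

COGS = $13,330.65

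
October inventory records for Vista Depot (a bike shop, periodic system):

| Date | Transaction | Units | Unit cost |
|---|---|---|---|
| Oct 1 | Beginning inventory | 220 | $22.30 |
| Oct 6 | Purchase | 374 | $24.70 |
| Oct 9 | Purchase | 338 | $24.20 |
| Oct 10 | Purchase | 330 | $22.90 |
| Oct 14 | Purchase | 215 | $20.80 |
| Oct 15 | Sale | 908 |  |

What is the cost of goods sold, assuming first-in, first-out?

COGS = $21,742.60

Oct 15, 908 sold [FIFO — oldest first]: 220 @ $22.30 + 374 @ $24.70 + 314 @ $24.20 = $21,742.60
Ending inventory: 24 @ $24.20 + 330 @ $22.90 + 215 @ $20.80 = $12,609.80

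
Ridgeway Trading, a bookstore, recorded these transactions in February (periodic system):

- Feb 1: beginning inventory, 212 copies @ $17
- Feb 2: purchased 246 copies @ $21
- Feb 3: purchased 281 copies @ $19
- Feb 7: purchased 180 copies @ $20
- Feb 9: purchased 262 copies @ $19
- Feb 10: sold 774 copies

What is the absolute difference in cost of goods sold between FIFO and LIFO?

FIFO COGS: 212 @ $17 + 246 @ $21 + 281 @ $19 + 35 @ $20 = $14,809
LIFO COGS: 262 @ $19 + 180 @ $20 + 281 @ $19 + 51 @ $21 = $14,988
Difference = |$14,809 − $14,988| = $179

$179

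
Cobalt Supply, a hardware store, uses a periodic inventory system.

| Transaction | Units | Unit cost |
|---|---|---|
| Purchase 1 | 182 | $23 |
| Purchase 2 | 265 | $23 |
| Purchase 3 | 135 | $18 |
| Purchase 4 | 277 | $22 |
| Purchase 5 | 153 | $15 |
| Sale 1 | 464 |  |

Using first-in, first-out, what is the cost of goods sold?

Sale 1 (464) [FIFO — oldest first]: 182 @ $23 + 265 @ $23 + 17 @ $18 = $10,587
Ending inventory: 118 @ $18 + 277 @ $22 + 153 @ $15 = $10,513
Check: goods available $21,100 = COGS $10,587 + ending $10,513

COGS = $10,587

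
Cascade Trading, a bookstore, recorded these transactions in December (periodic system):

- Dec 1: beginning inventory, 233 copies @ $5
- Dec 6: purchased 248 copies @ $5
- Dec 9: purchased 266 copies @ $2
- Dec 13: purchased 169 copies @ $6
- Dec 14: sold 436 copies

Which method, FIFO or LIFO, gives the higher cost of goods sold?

FIFO COGS: 233 @ $5 + 203 @ $5 = $2,180
LIFO COGS: 169 @ $6 + 266 @ $2 + 1 @ $5 = $1,551

FIFO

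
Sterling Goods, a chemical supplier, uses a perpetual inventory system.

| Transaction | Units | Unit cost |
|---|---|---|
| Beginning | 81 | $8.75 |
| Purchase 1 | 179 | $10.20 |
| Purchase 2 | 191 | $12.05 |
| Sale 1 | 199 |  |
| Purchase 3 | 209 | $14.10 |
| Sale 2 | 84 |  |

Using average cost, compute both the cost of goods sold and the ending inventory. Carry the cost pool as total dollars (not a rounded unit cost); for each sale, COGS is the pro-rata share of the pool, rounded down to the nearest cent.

COGS = $3,163.22; ending inventory = $4,619.78

After Beginning: 81 on hand, pool $708.75 (≈ $8.7500 each)
After Purchase 1: 260 on hand, pool $2,534.55 (≈ $9.7483 each)
After Purchase 2: 451 on hand, pool $4,836.10 (≈ $10.7231 each)
Sale 1, sell 199: 199/451 × $4,836.10 → $2,133.88
After Purchase 3: 461 on hand, pool $5,649.12 (≈ $12.2541 each)
Sale 2, sell 84: 84/461 × $5,649.12 → $1,029.34
Total COGS = $2,133.88 + $1,029.34 = $3,163.22
Ending inventory (cost pool remaining) = $4,619.78
Check: goods available $7,783.00 = COGS $3,163.22 + ending $4,619.78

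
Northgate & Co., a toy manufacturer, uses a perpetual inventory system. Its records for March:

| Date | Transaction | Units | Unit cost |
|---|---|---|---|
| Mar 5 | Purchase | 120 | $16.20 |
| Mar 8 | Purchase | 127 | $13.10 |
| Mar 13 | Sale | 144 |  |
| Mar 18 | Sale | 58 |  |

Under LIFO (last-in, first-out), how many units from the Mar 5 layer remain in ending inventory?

45

Mar 13, 144 sold [LIFO — newest first]: 127 @ $13.10 + 17 @ $16.20 = $1,939.10
Mar 18, 58 sold [LIFO — newest first]: 58 @ $16.20 = $939.60
Total COGS = $1,939.10 + $939.60 = $2,878.70
Ending inventory: 45 @ $16.20 = $729.00
Check: goods available $3,607.70 = COGS $2,878.70 + ending $729.00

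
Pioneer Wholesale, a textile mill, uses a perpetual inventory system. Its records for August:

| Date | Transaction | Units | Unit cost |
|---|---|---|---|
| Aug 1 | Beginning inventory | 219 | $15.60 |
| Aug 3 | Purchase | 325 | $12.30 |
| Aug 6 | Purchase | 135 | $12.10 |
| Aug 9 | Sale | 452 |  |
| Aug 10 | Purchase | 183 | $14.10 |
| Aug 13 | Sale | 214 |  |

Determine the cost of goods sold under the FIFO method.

Aug 9, 452 sold [FIFO — oldest first]: 219 @ $15.60 + 233 @ $12.30 = $6,282.30
Aug 13, 214 sold [FIFO — oldest first]: 92 @ $12.30 + 122 @ $12.10 = $2,607.80
Total COGS = $6,282.30 + $2,607.80 = $8,890.10
Ending inventory: 13 @ $12.10 + 183 @ $14.10 = $2,737.60

COGS = $8,890.10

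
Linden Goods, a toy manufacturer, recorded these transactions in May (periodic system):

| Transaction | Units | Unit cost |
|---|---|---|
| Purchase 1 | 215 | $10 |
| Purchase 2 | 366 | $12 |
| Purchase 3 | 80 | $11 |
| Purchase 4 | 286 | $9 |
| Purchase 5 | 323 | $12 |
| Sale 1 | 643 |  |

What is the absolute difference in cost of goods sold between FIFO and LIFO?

FIFO COGS: 215 @ $10 + 366 @ $12 + 62 @ $11 = $7,224
LIFO COGS: 323 @ $12 + 286 @ $9 + 34 @ $11 = $6,824
Difference = |$7,224 − $6,824| = $400

$400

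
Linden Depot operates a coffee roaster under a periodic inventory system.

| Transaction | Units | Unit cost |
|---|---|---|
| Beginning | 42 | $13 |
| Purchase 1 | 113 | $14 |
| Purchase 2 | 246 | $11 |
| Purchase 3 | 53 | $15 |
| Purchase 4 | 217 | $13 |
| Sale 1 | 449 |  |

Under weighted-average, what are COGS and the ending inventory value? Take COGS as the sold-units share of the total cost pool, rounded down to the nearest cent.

Sale 1, sell 449: 449/671 × $8,450.00 → $5,654.32
Ending inventory (cost pool remaining) = $2,795.68
Check: goods available $8,450.00 = COGS $5,654.32 + ending $2,795.68

COGS = $5,654.32; ending inventory = $2,795.68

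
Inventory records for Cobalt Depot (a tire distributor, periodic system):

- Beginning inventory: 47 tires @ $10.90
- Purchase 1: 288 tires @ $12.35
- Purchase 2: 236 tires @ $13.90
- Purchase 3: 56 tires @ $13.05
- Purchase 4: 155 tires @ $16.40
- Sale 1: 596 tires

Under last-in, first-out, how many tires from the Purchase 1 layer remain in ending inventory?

139

Sale 1 (596) [LIFO — newest first]: 155 @ $16.40 + 56 @ $13.05 + 236 @ $13.90 + 149 @ $12.35 = $8,393.35
Ending inventory: 47 @ $10.90 + 139 @ $12.35 = $2,228.95
Check: goods available $10,622.30 = COGS $8,393.35 + ending $2,228.95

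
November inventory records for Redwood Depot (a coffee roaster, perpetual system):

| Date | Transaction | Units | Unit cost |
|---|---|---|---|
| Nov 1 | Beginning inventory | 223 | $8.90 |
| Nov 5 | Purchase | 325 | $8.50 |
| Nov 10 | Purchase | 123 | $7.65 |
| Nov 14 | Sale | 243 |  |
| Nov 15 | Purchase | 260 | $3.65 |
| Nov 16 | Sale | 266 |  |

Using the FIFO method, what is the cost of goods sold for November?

COGS = $4,415.70

Nov 14, 243 sold [FIFO — oldest first]: 223 @ $8.90 + 20 @ $8.50 = $2,154.70
Nov 16, 266 sold [FIFO — oldest first]: 266 @ $8.50 = $2,261.00
Total COGS = $2,154.70 + $2,261.00 = $4,415.70
Ending inventory: 39 @ $8.50 + 123 @ $7.65 + 260 @ $3.65 = $2,221.45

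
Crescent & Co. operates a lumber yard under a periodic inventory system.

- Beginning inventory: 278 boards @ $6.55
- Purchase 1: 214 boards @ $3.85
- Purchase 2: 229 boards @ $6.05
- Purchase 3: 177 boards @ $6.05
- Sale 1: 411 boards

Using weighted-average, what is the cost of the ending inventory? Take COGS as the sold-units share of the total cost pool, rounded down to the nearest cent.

Sale 1, sell 411: 411/898 × $5,101.10 → $2,334.69
Ending inventory (cost pool remaining) = $2,766.41

Ending inventory = $2,766.41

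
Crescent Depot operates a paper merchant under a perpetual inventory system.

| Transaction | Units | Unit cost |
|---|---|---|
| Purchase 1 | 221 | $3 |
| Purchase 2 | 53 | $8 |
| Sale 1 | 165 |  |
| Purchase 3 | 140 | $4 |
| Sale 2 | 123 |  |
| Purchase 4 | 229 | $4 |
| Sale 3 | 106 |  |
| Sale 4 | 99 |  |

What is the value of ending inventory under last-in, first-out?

Sale 1 (165) [LIFO — newest first]: 53 @ $8 + 112 @ $3 = $760
Sale 2 (123) [LIFO — newest first]: 123 @ $4 = $492
Sale 3 (106) [LIFO — newest first]: 106 @ $4 = $424
Sale 4 (99) [LIFO — newest first]: 99 @ $4 = $396
Total COGS = $760 + $492 + $424 + $396 = $2,072
Ending inventory: 109 @ $3 + 17 @ $4 + 24 @ $4 = $491
Check: goods available $2,563 = COGS $2,072 + ending $491

Ending inventory = $491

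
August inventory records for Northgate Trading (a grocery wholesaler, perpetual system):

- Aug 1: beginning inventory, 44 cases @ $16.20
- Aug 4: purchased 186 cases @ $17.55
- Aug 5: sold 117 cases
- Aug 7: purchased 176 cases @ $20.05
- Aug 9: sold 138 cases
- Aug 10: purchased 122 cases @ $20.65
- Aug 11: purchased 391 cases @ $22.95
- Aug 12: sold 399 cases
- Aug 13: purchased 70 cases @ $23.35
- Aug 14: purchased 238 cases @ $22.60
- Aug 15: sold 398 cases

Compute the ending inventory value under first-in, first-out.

Ending inventory = $3,955.00

Aug 5, 117 sold [FIFO — oldest first]: 44 @ $16.20 + 73 @ $17.55 = $1,993.95
Aug 9, 138 sold [FIFO — oldest first]: 113 @ $17.55 + 25 @ $20.05 = $2,484.40
Aug 12, 399 sold [FIFO — oldest first]: 151 @ $20.05 + 122 @ $20.65 + 126 @ $22.95 = $8,438.55
Aug 15, 398 sold [FIFO — oldest first]: 265 @ $22.95 + 70 @ $23.35 + 63 @ $22.60 = $9,140.05
Total COGS = $1,993.95 + $2,484.40 + $8,438.55 + $9,140.05 = $22,056.95
Ending inventory: 175 @ $22.60 = $3,955.00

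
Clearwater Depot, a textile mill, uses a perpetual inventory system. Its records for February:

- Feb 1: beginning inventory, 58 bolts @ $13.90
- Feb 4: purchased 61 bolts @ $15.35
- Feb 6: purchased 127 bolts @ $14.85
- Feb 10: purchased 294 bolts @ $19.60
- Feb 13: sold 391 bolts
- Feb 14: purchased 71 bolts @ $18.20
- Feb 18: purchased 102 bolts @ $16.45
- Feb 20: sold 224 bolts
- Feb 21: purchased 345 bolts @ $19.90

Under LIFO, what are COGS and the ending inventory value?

Feb 13, 391 sold [LIFO — newest first]: 294 @ $19.60 + 97 @ $14.85 = $7,202.85
Feb 20, 224 sold [LIFO — newest first]: 102 @ $16.45 + 71 @ $18.20 + 30 @ $14.85 + 21 @ $15.35 = $3,737.95
Total COGS = $7,202.85 + $3,737.95 = $10,940.80
Ending inventory: 58 @ $13.90 + 40 @ $15.35 + 345 @ $19.90 = $8,285.70

COGS = $10,940.80; ending inventory = $8,285.70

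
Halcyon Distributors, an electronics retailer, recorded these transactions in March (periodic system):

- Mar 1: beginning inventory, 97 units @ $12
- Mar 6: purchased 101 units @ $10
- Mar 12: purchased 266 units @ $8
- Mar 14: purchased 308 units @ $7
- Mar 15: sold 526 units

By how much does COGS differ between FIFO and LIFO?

$836

FIFO COGS: 97 @ $12 + 101 @ $10 + 266 @ $8 + 62 @ $7 = $4,736
LIFO COGS: 308 @ $7 + 218 @ $8 = $3,900
Difference = |$4,736 − $3,900| = $836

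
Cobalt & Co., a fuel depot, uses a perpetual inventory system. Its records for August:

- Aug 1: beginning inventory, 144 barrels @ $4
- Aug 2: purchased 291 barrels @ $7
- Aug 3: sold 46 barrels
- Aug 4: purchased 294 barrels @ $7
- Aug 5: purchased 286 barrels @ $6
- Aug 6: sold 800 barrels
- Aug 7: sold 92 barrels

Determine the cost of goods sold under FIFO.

COGS = $5,925

Aug 3, 46 sold [FIFO — oldest first]: 46 @ $4 = $184
Aug 6, 800 sold [FIFO — oldest first]: 98 @ $4 + 291 @ $7 + 294 @ $7 + 117 @ $6 = $5,189
Aug 7, 92 sold [FIFO — oldest first]: 92 @ $6 = $552
Total COGS = $184 + $5,189 + $552 = $5,925
Ending inventory: 77 @ $6 = $462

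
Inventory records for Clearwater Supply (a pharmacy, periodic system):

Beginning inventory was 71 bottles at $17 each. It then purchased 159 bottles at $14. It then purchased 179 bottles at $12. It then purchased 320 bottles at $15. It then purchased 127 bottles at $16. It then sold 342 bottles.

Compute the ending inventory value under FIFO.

Sale 1 (342) [FIFO — oldest first]: 71 @ $17 + 159 @ $14 + 112 @ $12 = $4,777
Ending inventory: 67 @ $12 + 320 @ $15 + 127 @ $16 = $7,636
Check: goods available $12,413 = COGS $4,777 + ending $7,636

Ending inventory = $7,636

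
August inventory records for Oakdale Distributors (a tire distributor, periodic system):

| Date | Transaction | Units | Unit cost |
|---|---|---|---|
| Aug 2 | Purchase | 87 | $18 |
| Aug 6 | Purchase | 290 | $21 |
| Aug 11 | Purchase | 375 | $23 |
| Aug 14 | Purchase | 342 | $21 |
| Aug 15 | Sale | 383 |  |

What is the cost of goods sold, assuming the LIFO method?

Aug 15, 383 sold [LIFO — newest first]: 342 @ $21 + 41 @ $23 = $8,125
Ending inventory: 87 @ $18 + 290 @ $21 + 334 @ $23 = $15,338
Check: goods available $23,463 = COGS $8,125 + ending $15,338

COGS = $8,125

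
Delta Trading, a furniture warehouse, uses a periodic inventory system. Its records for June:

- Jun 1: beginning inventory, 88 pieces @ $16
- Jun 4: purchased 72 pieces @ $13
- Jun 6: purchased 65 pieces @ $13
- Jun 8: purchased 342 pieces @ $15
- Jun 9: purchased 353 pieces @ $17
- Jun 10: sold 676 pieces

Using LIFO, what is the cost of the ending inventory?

Ending inventory = $3,474

Jun 10, 676 sold [LIFO — newest first]: 353 @ $17 + 323 @ $15 = $10,846
Ending inventory: 88 @ $16 + 72 @ $13 + 65 @ $13 + 19 @ $15 = $3,474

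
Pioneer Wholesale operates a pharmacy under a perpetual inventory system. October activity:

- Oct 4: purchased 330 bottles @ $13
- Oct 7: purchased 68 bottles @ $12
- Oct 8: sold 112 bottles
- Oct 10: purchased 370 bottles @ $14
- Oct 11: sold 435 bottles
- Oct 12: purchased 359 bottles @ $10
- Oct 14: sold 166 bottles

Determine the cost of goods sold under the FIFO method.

Oct 8, 112 sold [FIFO — oldest first]: 112 @ $13 = $1,456
Oct 11, 435 sold [FIFO — oldest first]: 218 @ $13 + 68 @ $12 + 149 @ $14 = $5,736
Oct 14, 166 sold [FIFO — oldest first]: 166 @ $14 = $2,324
Total COGS = $1,456 + $5,736 + $2,324 = $9,516
Ending inventory: 55 @ $14 + 359 @ $10 = $4,360

COGS = $9,516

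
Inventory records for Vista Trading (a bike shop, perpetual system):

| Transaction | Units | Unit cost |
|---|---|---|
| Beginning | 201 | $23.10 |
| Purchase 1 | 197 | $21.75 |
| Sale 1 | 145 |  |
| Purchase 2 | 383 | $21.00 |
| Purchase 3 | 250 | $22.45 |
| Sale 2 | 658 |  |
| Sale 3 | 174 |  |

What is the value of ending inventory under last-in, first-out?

Ending inventory = $1,247.40

Sale 1 (145) [LIFO — newest first]: 145 @ $21.75 = $3,153.75
Sale 2 (658) [LIFO — newest first]: 250 @ $22.45 + 383 @ $21.00 + 25 @ $21.75 = $14,199.25
Sale 3 (174) [LIFO — newest first]: 27 @ $21.75 + 147 @ $23.10 = $3,982.95
Total COGS = $3,153.75 + $14,199.25 + $3,982.95 = $21,335.95
Ending inventory: 54 @ $23.10 = $1,247.40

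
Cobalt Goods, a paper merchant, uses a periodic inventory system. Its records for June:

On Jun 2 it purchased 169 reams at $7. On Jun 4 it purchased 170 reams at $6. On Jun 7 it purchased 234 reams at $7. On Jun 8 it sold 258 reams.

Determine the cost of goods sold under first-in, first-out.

COGS = $1,717

Jun 8, 258 sold [FIFO — oldest first]: 169 @ $7 + 89 @ $6 = $1,717
Ending inventory: 81 @ $6 + 234 @ $7 = $2,124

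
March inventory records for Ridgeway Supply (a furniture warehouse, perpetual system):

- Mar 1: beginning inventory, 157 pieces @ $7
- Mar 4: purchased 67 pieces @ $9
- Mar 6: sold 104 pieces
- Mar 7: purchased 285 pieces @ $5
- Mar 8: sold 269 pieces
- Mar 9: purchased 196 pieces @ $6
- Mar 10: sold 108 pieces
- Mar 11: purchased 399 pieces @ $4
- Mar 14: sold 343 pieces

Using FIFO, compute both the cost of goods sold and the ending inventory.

Mar 6, 104 sold [FIFO — oldest first]: 104 @ $7 = $728
Mar 8, 269 sold [FIFO — oldest first]: 53 @ $7 + 67 @ $9 + 149 @ $5 = $1,719
Mar 10, 108 sold [FIFO — oldest first]: 108 @ $5 = $540
Mar 14, 343 sold [FIFO — oldest first]: 28 @ $5 + 196 @ $6 + 119 @ $4 = $1,792
Total COGS = $728 + $1,719 + $540 + $1,792 = $4,779
Ending inventory: 280 @ $4 = $1,120

COGS = $4,779; ending inventory = $1,120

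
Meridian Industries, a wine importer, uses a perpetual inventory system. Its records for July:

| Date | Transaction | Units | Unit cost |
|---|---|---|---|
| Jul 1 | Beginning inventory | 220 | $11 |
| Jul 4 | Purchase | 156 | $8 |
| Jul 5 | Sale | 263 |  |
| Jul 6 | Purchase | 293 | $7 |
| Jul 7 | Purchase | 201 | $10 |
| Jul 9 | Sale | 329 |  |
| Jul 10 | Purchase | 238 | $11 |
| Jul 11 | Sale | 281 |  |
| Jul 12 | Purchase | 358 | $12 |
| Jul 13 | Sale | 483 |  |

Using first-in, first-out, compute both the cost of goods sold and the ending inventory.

COGS = $13,323; ending inventory = $1,320

Jul 5, 263 sold [FIFO — oldest first]: 220 @ $11 + 43 @ $8 = $2,764
Jul 9, 329 sold [FIFO — oldest first]: 113 @ $8 + 216 @ $7 = $2,416
Jul 11, 281 sold [FIFO — oldest first]: 77 @ $7 + 201 @ $10 + 3 @ $11 = $2,582
Jul 13, 483 sold [FIFO — oldest first]: 235 @ $11 + 248 @ $12 = $5,561
Total COGS = $2,764 + $2,416 + $2,582 + $5,561 = $13,323
Ending inventory: 110 @ $12 = $1,320
Check: goods available $14,643 = COGS $13,323 + ending $1,320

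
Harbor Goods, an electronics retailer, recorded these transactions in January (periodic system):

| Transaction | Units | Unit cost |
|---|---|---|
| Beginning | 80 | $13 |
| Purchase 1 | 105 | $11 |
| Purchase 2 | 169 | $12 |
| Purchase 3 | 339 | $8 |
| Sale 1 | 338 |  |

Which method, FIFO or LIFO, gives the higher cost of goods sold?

FIFO

FIFO COGS: 80 @ $13 + 105 @ $11 + 153 @ $12 = $4,031
LIFO COGS: 338 @ $8 = $2,704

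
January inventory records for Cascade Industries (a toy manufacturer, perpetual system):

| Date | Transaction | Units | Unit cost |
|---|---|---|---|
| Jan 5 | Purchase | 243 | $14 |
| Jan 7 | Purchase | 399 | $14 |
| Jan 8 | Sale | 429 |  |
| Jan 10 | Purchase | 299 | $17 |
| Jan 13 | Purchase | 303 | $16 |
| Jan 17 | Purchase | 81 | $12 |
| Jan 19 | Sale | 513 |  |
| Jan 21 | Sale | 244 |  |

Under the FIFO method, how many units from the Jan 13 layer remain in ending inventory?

58

Jan 8, 429 sold [FIFO — oldest first]: 243 @ $14 + 186 @ $14 = $6,006
Jan 19, 513 sold [FIFO — oldest first]: 213 @ $14 + 299 @ $17 + 1 @ $16 = $8,081
Jan 21, 244 sold [FIFO — oldest first]: 244 @ $16 = $3,904
Total COGS = $6,006 + $8,081 + $3,904 = $17,991
Ending inventory: 58 @ $16 + 81 @ $12 = $1,900
Check: goods available $19,891 = COGS $17,991 + ending $1,900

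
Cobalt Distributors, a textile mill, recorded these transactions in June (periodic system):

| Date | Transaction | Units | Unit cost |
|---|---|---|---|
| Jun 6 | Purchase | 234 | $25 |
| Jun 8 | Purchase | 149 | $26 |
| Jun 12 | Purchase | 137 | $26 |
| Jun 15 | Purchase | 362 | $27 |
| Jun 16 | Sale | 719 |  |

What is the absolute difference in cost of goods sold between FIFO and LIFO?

FIFO COGS: 234 @ $25 + 149 @ $26 + 137 @ $26 + 199 @ $27 = $18,659
LIFO COGS: 362 @ $27 + 137 @ $26 + 149 @ $26 + 71 @ $25 = $18,985
Difference = |$18,659 − $18,985| = $326

$326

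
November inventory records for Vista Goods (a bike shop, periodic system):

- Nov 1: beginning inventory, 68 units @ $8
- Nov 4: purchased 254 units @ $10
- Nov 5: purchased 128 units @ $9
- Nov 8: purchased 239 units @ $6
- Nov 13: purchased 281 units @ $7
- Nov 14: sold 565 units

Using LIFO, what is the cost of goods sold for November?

Nov 14, 565 sold [LIFO — newest first]: 281 @ $7 + 239 @ $6 + 45 @ $9 = $3,806
Ending inventory: 68 @ $8 + 254 @ $10 + 83 @ $9 = $3,831
Check: goods available $7,637 = COGS $3,806 + ending $3,831

COGS = $3,806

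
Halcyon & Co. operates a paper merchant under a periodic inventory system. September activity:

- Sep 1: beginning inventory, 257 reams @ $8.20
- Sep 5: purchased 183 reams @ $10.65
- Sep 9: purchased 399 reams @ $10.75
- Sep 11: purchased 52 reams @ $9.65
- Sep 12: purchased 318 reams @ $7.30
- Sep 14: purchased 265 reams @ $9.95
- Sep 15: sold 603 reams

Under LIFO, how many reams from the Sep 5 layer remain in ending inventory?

183

Sep 15, 603 sold [LIFO — newest first]: 265 @ $9.95 + 318 @ $7.30 + 20 @ $9.65 = $5,151.15
Ending inventory: 257 @ $8.20 + 183 @ $10.65 + 399 @ $10.75 + 32 @ $9.65 = $8,654.40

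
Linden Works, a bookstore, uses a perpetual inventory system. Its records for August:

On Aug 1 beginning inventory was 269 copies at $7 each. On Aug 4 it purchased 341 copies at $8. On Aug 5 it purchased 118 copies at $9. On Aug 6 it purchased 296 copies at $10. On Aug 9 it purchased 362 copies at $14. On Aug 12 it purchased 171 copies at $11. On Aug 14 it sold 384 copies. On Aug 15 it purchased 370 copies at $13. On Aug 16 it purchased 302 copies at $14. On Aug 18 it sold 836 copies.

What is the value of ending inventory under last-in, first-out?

Aug 14, 384 sold [LIFO — newest first]: 171 @ $11 + 213 @ $14 = $4,863
Aug 18, 836 sold [LIFO — newest first]: 302 @ $14 + 370 @ $13 + 149 @ $14 + 15 @ $10 = $11,274
Total COGS = $4,863 + $11,274 = $16,137
Ending inventory: 269 @ $7 + 341 @ $8 + 118 @ $9 + 281 @ $10 = $8,483
Check: goods available $24,620 = COGS $16,137 + ending $8,483

Ending inventory = $8,483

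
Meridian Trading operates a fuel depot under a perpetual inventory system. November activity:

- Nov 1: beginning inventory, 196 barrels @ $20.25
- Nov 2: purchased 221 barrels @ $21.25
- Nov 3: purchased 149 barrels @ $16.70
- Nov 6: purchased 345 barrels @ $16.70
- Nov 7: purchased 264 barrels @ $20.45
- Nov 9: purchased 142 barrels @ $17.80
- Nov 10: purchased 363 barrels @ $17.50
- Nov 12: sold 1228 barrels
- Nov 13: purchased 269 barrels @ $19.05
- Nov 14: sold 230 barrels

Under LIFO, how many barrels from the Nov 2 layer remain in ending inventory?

221

Nov 12, 1228 sold [LIFO — newest first]: 363 @ $17.50 + 142 @ $17.80 + 264 @ $20.45 + 345 @ $16.70 + 114 @ $16.70 = $21,944.20
Nov 14, 230 sold [LIFO — newest first]: 230 @ $19.05 = $4,381.50
Total COGS = $21,944.20 + $4,381.50 = $26,325.70
Ending inventory: 196 @ $20.25 + 221 @ $21.25 + 35 @ $16.70 + 39 @ $19.05 = $9,992.70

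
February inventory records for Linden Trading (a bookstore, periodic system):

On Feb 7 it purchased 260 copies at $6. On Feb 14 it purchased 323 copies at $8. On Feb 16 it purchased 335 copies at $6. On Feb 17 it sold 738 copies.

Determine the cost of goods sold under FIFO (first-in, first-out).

Feb 17, 738 sold [FIFO — oldest first]: 260 @ $6 + 323 @ $8 + 155 @ $6 = $5,074
Ending inventory: 180 @ $6 = $1,080

COGS = $5,074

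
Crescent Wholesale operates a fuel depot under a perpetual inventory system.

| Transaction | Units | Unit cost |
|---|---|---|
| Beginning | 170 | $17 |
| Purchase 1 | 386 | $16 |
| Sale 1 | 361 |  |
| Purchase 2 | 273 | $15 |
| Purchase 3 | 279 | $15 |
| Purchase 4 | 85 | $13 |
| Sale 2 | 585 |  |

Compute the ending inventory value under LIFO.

Sale 1 (361) [LIFO — newest first]: 361 @ $16 = $5,776
Sale 2 (585) [LIFO — newest first]: 85 @ $13 + 279 @ $15 + 221 @ $15 = $8,605
Total COGS = $5,776 + $8,605 = $14,381
Ending inventory: 170 @ $17 + 25 @ $16 + 52 @ $15 = $4,070

Ending inventory = $4,070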